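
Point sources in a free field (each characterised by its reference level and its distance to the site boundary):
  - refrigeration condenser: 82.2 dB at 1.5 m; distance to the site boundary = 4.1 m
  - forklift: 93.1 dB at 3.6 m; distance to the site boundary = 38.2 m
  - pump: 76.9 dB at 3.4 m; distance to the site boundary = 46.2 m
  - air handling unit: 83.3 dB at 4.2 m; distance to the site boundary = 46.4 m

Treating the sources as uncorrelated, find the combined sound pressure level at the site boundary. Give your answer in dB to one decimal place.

Apply inverse-square spreading to bring every level to the receiver, then sum 10^(L/10).
refrigeration condenser: 82.2 − 20·log₁₀(4.1/1.5) = 82.2 − 8.73 = 73.47 dB.
forklift: 93.1 − 20·log₁₀(38.2/3.6) = 93.1 − 20.52 = 72.58 dB.
pump: 76.9 − 20·log₁₀(46.2/3.4) = 76.9 − 22.66 = 54.24 dB.
air handling unit: 83.3 − 20·log₁₀(46.4/4.2) = 83.3 − 20.87 = 62.43 dB.
Σ 10^(L/10) = 4.236e+07 → L_total = 10·log₁₀(4.236e+07) = 76.27 dB.

76.3 dB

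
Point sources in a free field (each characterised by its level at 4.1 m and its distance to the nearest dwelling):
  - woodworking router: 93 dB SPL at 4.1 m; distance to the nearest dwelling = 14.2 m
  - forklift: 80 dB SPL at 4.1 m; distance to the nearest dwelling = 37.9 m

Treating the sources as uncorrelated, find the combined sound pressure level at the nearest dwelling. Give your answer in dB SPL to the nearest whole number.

82 dB SPL

Propagate each source to the receiver with L = L_ref − 20·log₁₀(r/r_ref), then add intensities.
woodworking router: 93 − 20·log₁₀(14.2/4.1) = 93 − 10.79 = 82.21 dB SPL.
forklift: 80 − 20·log₁₀(37.9/4.1) = 80 − 19.32 = 60.68 dB SPL.
Σ 10^(L/10) = 1.675e+08 → L_total = 10·log₁₀(1.675e+08) = 82.24 dB SPL.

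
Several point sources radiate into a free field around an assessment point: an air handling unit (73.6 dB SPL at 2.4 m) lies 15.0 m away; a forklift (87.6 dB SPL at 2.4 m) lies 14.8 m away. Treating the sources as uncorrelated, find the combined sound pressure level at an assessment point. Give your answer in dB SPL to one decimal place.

Propagate each source to the receiver with L = L_ref − 20·log₁₀(r/r_ref), then add intensities.
air handling unit: 73.6 − 20·log₁₀(15.0/2.4) = 73.6 − 15.92 = 57.68 dB SPL.
forklift: 87.6 − 20·log₁₀(14.8/2.4) = 87.6 − 15.80 = 71.80 dB SPL.
Σ 10^(L/10) = 1.572e+07 → L_total = 10·log₁₀(1.572e+07) = 71.96 dB SPL.

72.0 dB SPL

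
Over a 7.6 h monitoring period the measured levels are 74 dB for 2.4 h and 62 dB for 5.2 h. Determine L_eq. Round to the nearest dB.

70 dB

Weight each interval's intensity by its duration and average over T = 7.6 h:
Σ tᵢ·10^(Lᵢ/10) = 2.4·10^(74/10) + 5.2·10^(62/10) = 6.853e+07.
L_eq = 10·log₁₀(6.853e+07/7.6) = 69.55 dB.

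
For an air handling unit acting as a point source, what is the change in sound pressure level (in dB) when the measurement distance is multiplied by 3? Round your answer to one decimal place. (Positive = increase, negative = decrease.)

With spherical spreading the level changes by −20·log₁₀(r₂/r₁).
ΔL = −20·log₁₀(3) = -9.54 dB.

-9.5 dB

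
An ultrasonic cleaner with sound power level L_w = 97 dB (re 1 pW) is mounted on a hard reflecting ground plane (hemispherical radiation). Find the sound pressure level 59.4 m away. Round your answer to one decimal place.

L_p = L_w − 10·log₁₀(2π·r²) with r = 59.4 m.
2π·r² = 2.217e+04 m², 10·log₁₀ of that is 43.458 dB.
L_p = 97 − 43.458 = 53.54 dB.

53.5 dB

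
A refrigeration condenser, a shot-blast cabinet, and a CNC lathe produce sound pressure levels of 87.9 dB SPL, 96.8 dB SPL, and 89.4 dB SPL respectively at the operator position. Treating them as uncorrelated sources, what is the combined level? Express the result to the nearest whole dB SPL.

Incoherent sources combine by intensity addition: L_total = 10·log₁₀(Σ 10^(L_i/10)).
Σ 10^(L/10) = 10^(87.9/10) + 10^(96.8/10) + 10^(89.4/10) = 6.274e+09.
L_total = 10·log₁₀(6.274e+09) = 97.98 dB SPL.

98 dB SPL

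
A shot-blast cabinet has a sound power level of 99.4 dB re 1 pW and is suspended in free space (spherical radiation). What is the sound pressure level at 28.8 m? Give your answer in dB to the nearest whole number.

Free-field spherical radiation: L_p = L_w − 10·log₁₀(4π·r²), r = 28.8 m.
4π·r² = 1.042e+04 m², 10·log₁₀ of that is 40.180 dB.
L_p = 99.4 − 40.180 = 59.22 dB.

59 dB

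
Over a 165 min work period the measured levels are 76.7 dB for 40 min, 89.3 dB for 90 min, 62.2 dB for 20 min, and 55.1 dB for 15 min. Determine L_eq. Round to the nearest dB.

The energy average is taken in the linear domain: L_eq = 10·log₁₀[(Σ tᵢ·10^(Lᵢ/10))/T], T = 165 min.
Σ tᵢ·10^(Lᵢ/10) = 40·10^(76.7/10) + 90·10^(89.3/10) + 20·10^(62.2/10) + 15·10^(55.1/10) = 7.851e+10.
L_eq = 10·log₁₀(7.851e+10/165) = 86.77 dB.

87 dB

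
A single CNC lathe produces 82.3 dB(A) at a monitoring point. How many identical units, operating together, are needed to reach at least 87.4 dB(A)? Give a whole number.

4

N identical sources give L₁ + 10·log₁₀ N, so require 10·log₁₀ N ≥ 87.4 − 82.3 = 5.1 dB.
N ≥ 10^(5.1/10) = 3.236, so N = 4.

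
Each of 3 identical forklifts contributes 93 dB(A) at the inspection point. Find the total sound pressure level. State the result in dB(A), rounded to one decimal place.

97.8 dB(A)

N identical incoherent sources raise the level by 10·log₁₀ N.
L_total = 93 + 10·log₁₀(3) = 93 + 4.771 = 97.77 dB(A).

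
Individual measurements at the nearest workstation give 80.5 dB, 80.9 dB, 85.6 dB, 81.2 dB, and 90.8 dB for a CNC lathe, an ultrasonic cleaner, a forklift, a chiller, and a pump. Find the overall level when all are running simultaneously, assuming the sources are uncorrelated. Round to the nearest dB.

Incoherent sources combine by intensity addition: L_total = 10·log₁₀(Σ 10^(L_i/10)).
Σ 10^(L/10) = 10^(80.5/10) + 10^(80.9/10) + 10^(85.6/10) + 10^(81.2/10) + 10^(90.8/10) = 1.932e+09.
L_total = 10·log₁₀(1.932e+09) = 92.86 dB.

93 dB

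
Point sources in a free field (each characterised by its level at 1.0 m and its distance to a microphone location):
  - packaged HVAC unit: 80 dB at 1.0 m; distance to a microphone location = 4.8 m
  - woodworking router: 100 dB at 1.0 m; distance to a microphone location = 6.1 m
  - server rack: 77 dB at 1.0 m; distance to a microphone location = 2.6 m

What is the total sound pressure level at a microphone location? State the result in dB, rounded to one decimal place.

Apply inverse-square spreading to bring every level to the receiver, then sum 10^(L/10).
packaged HVAC unit: 80 − 20·log₁₀(4.8/1.0) = 80 − 13.62 = 66.38 dB.
woodworking router: 100 − 20·log₁₀(6.1/1.0) = 100 − 15.71 = 84.29 dB.
server rack: 77 − 20·log₁₀(2.6/1.0) = 77 − 8.30 = 68.70 dB.
Σ 10^(L/10) = 2.805e+08 → L_total = 10·log₁₀(2.805e+08) = 84.48 dB.

84.5 dB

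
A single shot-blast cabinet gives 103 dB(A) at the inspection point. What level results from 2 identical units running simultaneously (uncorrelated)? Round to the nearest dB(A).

N identical incoherent sources raise the level by 10·log₁₀ N.
L_total = 103 + 10·log₁₀(2) = 103 + 3.010 = 106.01 dB(A).

106 dB(A)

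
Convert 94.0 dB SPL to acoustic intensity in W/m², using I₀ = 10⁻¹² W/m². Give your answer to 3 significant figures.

0.00251 W/m²

I = I₀·10^(L/10) = 10⁻¹² × 10^(94.0/10) = 10^(-2.600).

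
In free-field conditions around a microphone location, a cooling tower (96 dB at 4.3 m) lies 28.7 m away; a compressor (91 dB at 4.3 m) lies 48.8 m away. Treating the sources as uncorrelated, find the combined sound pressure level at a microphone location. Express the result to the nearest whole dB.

Apply inverse-square spreading to bring every level to the receiver, then sum 10^(L/10).
cooling tower: 96 − 20·log₁₀(28.7/4.3) = 96 − 16.49 = 79.51 dB.
compressor: 91 − 20·log₁₀(48.8/4.3) = 91 − 21.10 = 69.90 dB.
Σ 10^(L/10) = 9.914e+07 → L_total = 10·log₁₀(9.914e+07) = 79.96 dB.

80 dB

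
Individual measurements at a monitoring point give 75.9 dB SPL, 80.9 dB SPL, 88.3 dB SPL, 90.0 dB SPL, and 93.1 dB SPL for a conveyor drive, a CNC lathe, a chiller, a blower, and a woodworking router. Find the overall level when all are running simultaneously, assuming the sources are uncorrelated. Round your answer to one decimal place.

95.9 dB SPL

Incoherent sources combine by intensity addition: L_total = 10·log₁₀(Σ 10^(L_i/10)).
Σ 10^(L/10) = 10^(75.9/10) + 10^(80.9/10) + 10^(88.3/10) + 10^(90.0/10) + 10^(93.1/10) = 3.880e+09.
L_total = 10·log₁₀(3.880e+09) = 95.89 dB SPL.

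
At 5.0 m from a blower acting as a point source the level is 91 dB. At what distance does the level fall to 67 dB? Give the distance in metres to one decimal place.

Point-source spreading drops the level by 20·log₁₀(r₂/r₁); inverting, r₂/r₁ = 10^(ΔL/20).
r₂ = 5.0·10^((91−67)/20) = 5.0·10^(24.0/20) = 79.24 m.

79.2 m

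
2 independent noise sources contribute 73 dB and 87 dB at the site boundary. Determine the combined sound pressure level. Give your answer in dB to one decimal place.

For uncorrelated sources the intensities add, so convert each level to linear form, sum, and take 10·log₁₀ of the total.
Σ 10^(L/10) = 10^(73/10) + 10^(87/10) = 5.211e+08.
L_total = 10·log₁₀(5.211e+08) = 87.17 dB.

87.2 dB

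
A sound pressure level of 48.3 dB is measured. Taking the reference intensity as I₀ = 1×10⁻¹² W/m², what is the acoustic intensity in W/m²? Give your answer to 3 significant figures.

6.76e-08 W/m²

I/I₀ = 10^(48.3/10) = 6.761e+04, so I = 6.761e+04 × 10⁻¹² W/m².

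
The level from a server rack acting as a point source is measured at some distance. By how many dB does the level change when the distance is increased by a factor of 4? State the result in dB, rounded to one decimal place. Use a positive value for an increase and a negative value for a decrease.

-12.0 dB

With spherical spreading the level changes by −20·log₁₀(r₂/r₁).
ΔL = −20·log₁₀(4) = -12.04 dB.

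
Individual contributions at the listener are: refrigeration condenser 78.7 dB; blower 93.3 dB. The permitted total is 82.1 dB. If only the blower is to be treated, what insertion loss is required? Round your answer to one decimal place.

The untreated sources together contribute 10^(78.7/10) = 7.413e+07, i.e. 78.70 dB.
To meet 82.1 dB overall, the treated blower may contribute at most 10^(82.1/10) − 7.413e+07 = 8.805e+07, i.e. 79.45 dB.
Required insertion loss = 93.3 − 79.45 = 13.85 dB.

13.9 dB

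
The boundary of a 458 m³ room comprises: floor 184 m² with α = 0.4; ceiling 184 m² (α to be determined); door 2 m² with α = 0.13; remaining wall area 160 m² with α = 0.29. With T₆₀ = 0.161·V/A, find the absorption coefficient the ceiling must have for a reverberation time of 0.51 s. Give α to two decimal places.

A = 0.161·V/T₆₀ = 0.161·458/0.51 = 144.58 m² sabins.
Absorption from the other surfaces = 184·0.4 + 2·0.13 + 160·0.29 = 120.26 m², so the ceiling must supply 24.32 m² over 184 m².
α = 24.32/184 = 0.132.

0.13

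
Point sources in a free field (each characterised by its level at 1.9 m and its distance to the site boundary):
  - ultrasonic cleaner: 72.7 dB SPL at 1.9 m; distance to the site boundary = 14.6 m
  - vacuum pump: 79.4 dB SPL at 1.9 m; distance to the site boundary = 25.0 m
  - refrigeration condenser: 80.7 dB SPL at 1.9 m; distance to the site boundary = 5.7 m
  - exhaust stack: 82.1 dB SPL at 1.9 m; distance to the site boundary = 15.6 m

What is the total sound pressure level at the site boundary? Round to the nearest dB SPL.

First find each source's level at the receiver (point-source: −20·log₁₀(r/r_ref)), then combine on an intensity basis.
ultrasonic cleaner: 72.7 − 20·log₁₀(14.6/1.9) = 72.7 − 17.71 = 54.99 dB SPL.
vacuum pump: 79.4 − 20·log₁₀(25.0/1.9) = 79.4 − 22.38 = 57.02 dB SPL.
refrigeration condenser: 80.7 − 20·log₁₀(5.7/1.9) = 80.7 − 9.54 = 71.16 dB SPL.
exhaust stack: 82.1 − 20·log₁₀(15.6/1.9) = 82.1 − 18.29 = 63.81 dB SPL.
Σ 10^(L/10) = 1.628e+07 → L_total = 10·log₁₀(1.628e+07) = 72.12 dB SPL.

72 dB SPL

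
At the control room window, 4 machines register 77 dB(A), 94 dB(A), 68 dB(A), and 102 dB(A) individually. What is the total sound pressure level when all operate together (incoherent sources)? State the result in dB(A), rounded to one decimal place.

102.7 dB(A)

Incoherent sources combine by intensity addition: L_total = 10·log₁₀(Σ 10^(L_i/10)).
Σ 10^(L/10) = 10^(77/10) + 10^(94/10) + 10^(68/10) + 10^(102/10) = 1.842e+10.
L_total = 10·log₁₀(1.842e+10) = 102.65 dB(A).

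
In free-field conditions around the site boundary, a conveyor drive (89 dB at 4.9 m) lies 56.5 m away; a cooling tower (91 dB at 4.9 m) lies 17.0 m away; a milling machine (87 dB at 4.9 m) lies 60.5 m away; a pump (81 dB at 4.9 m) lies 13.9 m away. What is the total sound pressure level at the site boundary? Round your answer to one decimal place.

81.1 dB

Apply inverse-square spreading to bring every level to the receiver, then sum 10^(L/10).
conveyor drive: 89 − 20·log₁₀(56.5/4.9) = 89 − 21.24 = 67.76 dB.
cooling tower: 91 − 20·log₁₀(17.0/4.9) = 91 − 10.81 = 80.19 dB.
milling machine: 87 − 20·log₁₀(60.5/4.9) = 87 − 21.83 = 65.17 dB.
pump: 81 − 20·log₁₀(13.9/4.9) = 81 − 9.06 = 71.94 dB.
Σ 10^(L/10) = 1.295e+08 → L_total = 10·log₁₀(1.295e+08) = 81.12 dB.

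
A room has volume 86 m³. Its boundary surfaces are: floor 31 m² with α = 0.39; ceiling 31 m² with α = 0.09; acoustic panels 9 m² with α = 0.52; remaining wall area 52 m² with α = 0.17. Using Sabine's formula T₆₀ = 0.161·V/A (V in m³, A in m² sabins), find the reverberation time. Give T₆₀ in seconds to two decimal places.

Total absorption A = 31·0.39 + 31·0.09 + 9·0.52 + 52·0.17 = 28.40 m² sabins.
T₆₀ = 0.161 × 86 / 28.40 = 0.488 s.

0.49 s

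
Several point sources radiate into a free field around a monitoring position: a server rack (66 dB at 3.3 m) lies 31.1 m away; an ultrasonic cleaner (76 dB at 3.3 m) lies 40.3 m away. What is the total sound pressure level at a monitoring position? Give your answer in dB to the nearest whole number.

55 dB

First find each source's level at the receiver (point-source: −20·log₁₀(r/r_ref)), then combine on an intensity basis.
server rack: 66 − 20·log₁₀(31.1/3.3) = 66 − 19.48 = 46.52 dB.
ultrasonic cleaner: 76 − 20·log₁₀(40.3/3.3) = 76 − 21.74 = 54.26 dB.
Σ 10^(L/10) = 3.118e+05 → L_total = 10·log₁₀(3.118e+05) = 54.94 dB.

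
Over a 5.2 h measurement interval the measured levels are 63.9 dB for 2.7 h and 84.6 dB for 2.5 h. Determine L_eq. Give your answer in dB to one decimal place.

Weight each interval's intensity by its duration and average over T = 5.2 h:
Σ tᵢ·10^(Lᵢ/10) = 2.7·10^(63.9/10) + 2.5·10^(84.6/10) = 7.276e+08.
L_eq = 10·log₁₀(7.276e+08/5.2) = 81.46 dB.

81.5 dB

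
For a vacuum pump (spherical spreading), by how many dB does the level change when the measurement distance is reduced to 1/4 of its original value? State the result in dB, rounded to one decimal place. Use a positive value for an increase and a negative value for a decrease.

+12.0 dB

With spherical spreading the level changes by −20·log₁₀(r₂/r₁).
ΔL = −20·log₁₀(0.25) = +12.04 dB.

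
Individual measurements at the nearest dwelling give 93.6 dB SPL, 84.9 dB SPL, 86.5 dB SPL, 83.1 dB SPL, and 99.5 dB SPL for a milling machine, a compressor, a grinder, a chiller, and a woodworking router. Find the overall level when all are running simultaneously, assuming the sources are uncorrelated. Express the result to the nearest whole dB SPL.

101 dB SPL

Incoherent sources combine by intensity addition: L_total = 10·log₁₀(Σ 10^(L_i/10)).
Σ 10^(L/10) = 10^(93.6/10) + 10^(84.9/10) + 10^(86.5/10) + 10^(83.1/10) + 10^(99.5/10) = 1.216e+10.
L_total = 10·log₁₀(1.216e+10) = 100.85 dB SPL.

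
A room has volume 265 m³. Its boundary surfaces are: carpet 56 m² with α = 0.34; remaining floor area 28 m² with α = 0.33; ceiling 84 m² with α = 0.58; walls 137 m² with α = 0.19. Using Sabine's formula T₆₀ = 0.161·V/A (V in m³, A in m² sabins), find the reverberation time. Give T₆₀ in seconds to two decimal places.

Total absorption A = 56·0.34 + 28·0.33 + 84·0.58 + 137·0.19 = 103.03 m² sabins.
T₆₀ = 0.161·V/A = 0.161·265/103.03 = 0.414 s.

0.41 s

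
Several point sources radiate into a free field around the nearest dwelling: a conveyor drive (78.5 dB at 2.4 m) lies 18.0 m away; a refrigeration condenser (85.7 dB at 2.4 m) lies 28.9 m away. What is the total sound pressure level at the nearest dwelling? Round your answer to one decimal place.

65.8 dB

First find each source's level at the receiver (point-source: −20·log₁₀(r/r_ref)), then combine on an intensity basis.
conveyor drive: 78.5 − 20·log₁₀(18.0/2.4) = 78.5 − 17.50 = 61.00 dB.
refrigeration condenser: 85.7 − 20·log₁₀(28.9/2.4) = 85.7 − 21.61 = 64.09 dB.
Σ 10^(L/10) = 3.821e+06 → L_total = 10·log₁₀(3.821e+06) = 65.82 dB.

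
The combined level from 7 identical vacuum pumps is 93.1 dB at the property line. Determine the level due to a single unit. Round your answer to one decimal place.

84.6 dB

Dividing the total intensity by 7 lowers the level by 10·log₁₀ 7 = 8.451 dB: L₁ = 93.1 − 8.451.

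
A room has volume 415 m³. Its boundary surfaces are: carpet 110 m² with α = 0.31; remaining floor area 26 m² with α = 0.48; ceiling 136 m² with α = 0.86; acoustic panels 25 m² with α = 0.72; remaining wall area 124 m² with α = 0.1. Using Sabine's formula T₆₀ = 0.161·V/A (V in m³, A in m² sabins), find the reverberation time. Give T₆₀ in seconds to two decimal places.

Total absorption A = 110·0.31 + 26·0.48 + 136·0.86 + 25·0.72 + 124·0.1 = 193.94 m² sabins.
T₆₀ = 0.161 × 415 / 193.94 = 0.345 s.

0.34 s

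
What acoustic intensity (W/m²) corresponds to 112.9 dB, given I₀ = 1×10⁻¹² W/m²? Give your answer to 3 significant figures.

L = 10·log₁₀(I/I₀) ⇒ I = I₀·10^(L/10) = 10⁻¹² × 10^11.29.

0.195 W/m²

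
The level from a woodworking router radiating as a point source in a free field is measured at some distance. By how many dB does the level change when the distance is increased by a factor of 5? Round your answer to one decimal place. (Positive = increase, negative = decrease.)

-14.0 dB

A point source loses 6 dB per doubling of distance; generally ΔL = −20·log₁₀(r₂/r₁).
ΔL = −20·log₁₀(5) = -13.98 dB.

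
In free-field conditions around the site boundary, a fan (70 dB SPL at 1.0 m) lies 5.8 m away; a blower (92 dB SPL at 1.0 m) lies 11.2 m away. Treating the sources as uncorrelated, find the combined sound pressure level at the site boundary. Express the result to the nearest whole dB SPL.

71 dB SPL

First find each source's level at the receiver (point-source: −20·log₁₀(r/r_ref)), then combine on an intensity basis.
fan: 70 − 20·log₁₀(5.8/1.0) = 70 − 15.27 = 54.73 dB SPL.
blower: 92 − 20·log₁₀(11.2/1.0) = 92 − 20.98 = 71.02 dB SPL.
Σ 10^(L/10) = 1.293e+07 → L_total = 10·log₁₀(1.293e+07) = 71.12 dB SPL.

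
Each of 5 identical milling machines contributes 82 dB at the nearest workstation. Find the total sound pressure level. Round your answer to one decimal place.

89.0 dB

L_total = L₁ + 10·log₁₀ N for N identical incoherent sources.
L_total = 82 + 10·log₁₀(5) = 82 + 6.990 = 88.99 dB.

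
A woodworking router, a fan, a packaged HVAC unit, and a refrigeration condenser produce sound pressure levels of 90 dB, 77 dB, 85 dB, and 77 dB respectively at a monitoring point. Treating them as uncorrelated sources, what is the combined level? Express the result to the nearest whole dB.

92 dB

For uncorrelated sources the intensities add, so convert each level to linear form, sum, and take 10·log₁₀ of the total.
Σ 10^(L/10) = 10^(90/10) + 10^(77/10) + 10^(85/10) + 10^(77/10) = 1.416e+09.
L_total = 10·log₁₀(1.416e+09) = 91.51 dB.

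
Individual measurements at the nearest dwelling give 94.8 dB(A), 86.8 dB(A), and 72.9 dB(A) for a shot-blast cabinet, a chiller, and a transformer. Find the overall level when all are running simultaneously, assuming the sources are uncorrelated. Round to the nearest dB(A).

95 dB(A)

For uncorrelated sources the intensities add, so convert each level to linear form, sum, and take 10·log₁₀ of the total.
Σ 10^(L/10) = 10^(94.8/10) + 10^(86.8/10) + 10^(72.9/10) = 3.518e+09.
L_total = 10·log₁₀(3.518e+09) = 95.46 dB(A).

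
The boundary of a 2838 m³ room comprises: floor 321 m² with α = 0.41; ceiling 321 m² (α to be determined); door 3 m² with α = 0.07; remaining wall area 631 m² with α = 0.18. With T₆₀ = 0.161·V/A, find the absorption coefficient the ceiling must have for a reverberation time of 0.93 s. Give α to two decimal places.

0.77

A = 0.161·V/T₆₀ = 0.161·2838/0.93 = 491.31 m² sabins.
Absorption from the other surfaces = 321·0.41 + 3·0.07 + 631·0.18 = 245.40 m², so the ceiling must supply 245.91 m² over 321 m².
α = 245.91/321 = 0.766.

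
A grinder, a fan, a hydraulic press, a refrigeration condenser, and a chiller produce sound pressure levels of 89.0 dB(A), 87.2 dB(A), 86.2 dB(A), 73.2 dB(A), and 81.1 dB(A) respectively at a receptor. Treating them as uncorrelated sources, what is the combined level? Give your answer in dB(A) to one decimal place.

92.8 dB(A)

For uncorrelated sources the intensities add, so convert each level to linear form, sum, and take 10·log₁₀ of the total.
Σ 10^(L/10) = 10^(89.0/10) + 10^(87.2/10) + 10^(86.2/10) + 10^(73.2/10) + 10^(81.1/10) = 1.886e+09.
L_total = 10·log₁₀(1.886e+09) = 92.75 dB(A).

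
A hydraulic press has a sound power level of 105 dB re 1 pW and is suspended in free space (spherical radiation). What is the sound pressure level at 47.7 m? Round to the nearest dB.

Free-field spherical radiation: L_p = L_w − 10·log₁₀(4π·r²), r = 47.7 m.
4π·r² = 2.859e+04 m², 10·log₁₀ of that is 44.562 dB.
L_p = 105 − 44.562 = 60.44 dB.

60 dB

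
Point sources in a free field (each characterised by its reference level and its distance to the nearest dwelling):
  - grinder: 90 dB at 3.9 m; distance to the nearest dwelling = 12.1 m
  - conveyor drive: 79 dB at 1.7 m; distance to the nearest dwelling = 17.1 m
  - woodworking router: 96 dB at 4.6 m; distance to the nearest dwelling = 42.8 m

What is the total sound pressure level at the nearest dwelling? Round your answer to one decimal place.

81.8 dB

Apply inverse-square spreading to bring every level to the receiver, then sum 10^(L/10).
grinder: 90 − 20·log₁₀(12.1/3.9) = 90 − 9.83 = 80.17 dB.
conveyor drive: 79 − 20·log₁₀(17.1/1.7) = 79 − 20.05 = 58.95 dB.
woodworking router: 96 − 20·log₁₀(42.8/4.6) = 96 − 19.37 = 76.63 dB.
Σ 10^(L/10) = 1.507e+08 → L_total = 10·log₁₀(1.507e+08) = 81.78 dB.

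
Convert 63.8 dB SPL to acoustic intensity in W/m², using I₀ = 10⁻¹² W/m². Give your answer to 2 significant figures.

2.4e-06 W/m²

I = I₀·10^(L/10) = 10⁻¹² × 10^(63.8/10) = 10^(-5.620).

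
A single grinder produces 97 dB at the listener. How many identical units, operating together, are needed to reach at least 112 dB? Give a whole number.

The shortfall is 112 − 97 = 15.0 dB, and N units add 10·log₁₀ N, so need 10·log₁₀ N ≥ 15.0.
N ≥ 10^(15.0/10) = 31.623, so N = 32.

32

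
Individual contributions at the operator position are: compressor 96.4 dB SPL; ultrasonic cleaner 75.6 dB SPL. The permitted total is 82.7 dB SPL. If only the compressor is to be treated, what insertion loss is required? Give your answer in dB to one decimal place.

The untreated sources together contribute 10^(75.6/10) = 3.631e+07, i.e. 75.60 dB SPL.
To meet 82.7 dB SPL overall, the treated compressor may contribute at most 10^(82.7/10) − 3.631e+07 = 1.499e+08, i.e. 81.76 dB SPL.
Required insertion loss = 96.4 − 81.76 = 14.64 dB.

14.6 dB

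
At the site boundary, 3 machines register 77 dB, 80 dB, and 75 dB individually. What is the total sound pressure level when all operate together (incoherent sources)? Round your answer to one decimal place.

For uncorrelated sources the intensities add, so convert each level to linear form, sum, and take 10·log₁₀ of the total.
Σ 10^(L/10) = 10^(77/10) + 10^(80/10) + 10^(75/10) = 1.817e+08.
L_total = 10·log₁₀(1.817e+08) = 82.59 dB.

82.6 dB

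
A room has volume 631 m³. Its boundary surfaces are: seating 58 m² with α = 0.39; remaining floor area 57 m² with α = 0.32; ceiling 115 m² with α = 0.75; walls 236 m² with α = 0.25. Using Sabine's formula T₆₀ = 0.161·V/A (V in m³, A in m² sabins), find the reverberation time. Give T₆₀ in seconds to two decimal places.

0.55 s

Summing Sᵢαᵢ: 58·0.39 + 57·0.32 + 115·0.75 + 236·0.25 = 186.11 m².
T₆₀ = 0.161·V/A = 0.161·631/186.11 = 0.546 s.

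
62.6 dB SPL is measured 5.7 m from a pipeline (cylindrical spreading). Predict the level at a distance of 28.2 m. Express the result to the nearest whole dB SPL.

Cylindrical spreading from a line source gives a 10·log₁₀(r₂/r₁) drop.
L₂ = 62.6 − 10·log₁₀(28.2/5.7) = 62.6 − 6.944 = 55.66 dB SPL.

56 dB SPL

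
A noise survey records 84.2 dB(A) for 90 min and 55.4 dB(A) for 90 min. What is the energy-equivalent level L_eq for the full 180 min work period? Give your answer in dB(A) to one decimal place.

81.2 dB(A)

The energy average is taken in the linear domain: L_eq = 10·log₁₀[(Σ tᵢ·10^(Lᵢ/10))/T], T = 180 min.
Σ tᵢ·10^(Lᵢ/10) = 90·10^(84.2/10) + 90·10^(55.4/10) = 2.370e+10.
L_eq = 10·log₁₀(2.370e+10/180) = 81.20 dB(A).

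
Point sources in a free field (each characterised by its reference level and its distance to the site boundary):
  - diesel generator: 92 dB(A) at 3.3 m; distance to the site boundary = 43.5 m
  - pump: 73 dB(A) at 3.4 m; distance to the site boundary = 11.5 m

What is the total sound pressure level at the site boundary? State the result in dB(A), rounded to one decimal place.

70.4 dB(A)

First find each source's level at the receiver (point-source: −20·log₁₀(r/r_ref)), then combine on an intensity basis.
diesel generator: 92 − 20·log₁₀(43.5/3.3) = 92 − 22.40 = 69.60 dB(A).
pump: 73 − 20·log₁₀(11.5/3.4) = 73 − 10.58 = 62.42 dB(A).
Σ 10^(L/10) = 1.087e+07 → L_total = 10·log₁₀(1.087e+07) = 70.36 dB(A).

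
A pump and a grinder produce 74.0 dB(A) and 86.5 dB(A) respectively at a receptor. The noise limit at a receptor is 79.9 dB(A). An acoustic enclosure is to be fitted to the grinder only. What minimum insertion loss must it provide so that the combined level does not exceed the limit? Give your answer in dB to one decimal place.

The untreated sources together contribute 10^(74.0/10) = 2.512e+07, i.e. 74.00 dB(A).
To meet 79.9 dB(A) overall, the treated grinder may contribute at most 10^(79.9/10) − 2.512e+07 = 7.260e+07, i.e. 78.61 dB(A).
Required insertion loss = 86.5 − 78.61 = 7.89 dB.

7.9 dB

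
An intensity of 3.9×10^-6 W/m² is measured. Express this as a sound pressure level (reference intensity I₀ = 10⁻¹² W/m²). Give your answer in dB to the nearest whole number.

66 dB

I/I₀ = 3.9×10^-6/10⁻¹² = 3.9×10^6, and L = 10·log₁₀(I/I₀).
L = 10·(0.5911 + 6) = 65.91 dB.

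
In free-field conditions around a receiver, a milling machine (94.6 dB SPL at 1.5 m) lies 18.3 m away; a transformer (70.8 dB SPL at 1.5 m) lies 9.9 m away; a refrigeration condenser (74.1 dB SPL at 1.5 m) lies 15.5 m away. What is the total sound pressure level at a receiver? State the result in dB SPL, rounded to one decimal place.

Apply inverse-square spreading to bring every level to the receiver, then sum 10^(L/10).
milling machine: 94.6 − 20·log₁₀(18.3/1.5) = 94.6 − 21.73 = 72.87 dB SPL.
transformer: 70.8 − 20·log₁₀(9.9/1.5) = 70.8 − 16.39 = 54.41 dB SPL.
refrigeration condenser: 74.1 − 20·log₁₀(15.5/1.5) = 74.1 − 20.28 = 53.82 dB SPL.
Σ 10^(L/10) = 1.989e+07 → L_total = 10·log₁₀(1.989e+07) = 72.99 dB SPL.

73.0 dB SPL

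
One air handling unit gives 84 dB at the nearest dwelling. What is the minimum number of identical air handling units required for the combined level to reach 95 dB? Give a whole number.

Need L₁ + 10·log₁₀ N ≥ 95, i.e. log₁₀ N ≥ 1.10.
N ≥ 10^(11.0/10) = 12.589, so N = 13.

13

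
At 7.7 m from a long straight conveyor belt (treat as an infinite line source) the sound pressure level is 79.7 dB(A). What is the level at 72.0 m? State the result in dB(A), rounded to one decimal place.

70.0 dB(A)

Line-source attenuation: ΔL = 10·log₁₀(r₂/r₁) = 10·log₁₀(72.0/7.7) = 9.708 dB.
L₂ = 79.7 − 10·log₁₀(72.0/7.7) = 79.7 − 9.708 = 69.99 dB(A).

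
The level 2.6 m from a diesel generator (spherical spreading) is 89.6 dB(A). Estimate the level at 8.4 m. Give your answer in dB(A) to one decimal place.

Spherical spreading from a point source gives a 20·log₁₀(r₂/r₁) drop.
L₂ = 89.6 − 20·log₁₀(8.4/2.6) = 89.6 − 10.186 = 79.41 dB(A).

79.4 dB(A)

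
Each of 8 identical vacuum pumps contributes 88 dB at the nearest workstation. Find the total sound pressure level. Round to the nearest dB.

N identical incoherent sources raise the level by 10·log₁₀ N.
L_total = 88 + 10·log₁₀(8) = 88 + 9.031 = 97.03 dB.

97 dB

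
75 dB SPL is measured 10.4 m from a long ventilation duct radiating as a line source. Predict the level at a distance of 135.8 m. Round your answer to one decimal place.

63.8 dB SPL

Cylindrical spreading from a line source gives a 10·log₁₀(r₂/r₁) drop.
L₂ = 75 − 10·log₁₀(135.8/10.4) = 75 − 11.159 = 63.84 dB SPL.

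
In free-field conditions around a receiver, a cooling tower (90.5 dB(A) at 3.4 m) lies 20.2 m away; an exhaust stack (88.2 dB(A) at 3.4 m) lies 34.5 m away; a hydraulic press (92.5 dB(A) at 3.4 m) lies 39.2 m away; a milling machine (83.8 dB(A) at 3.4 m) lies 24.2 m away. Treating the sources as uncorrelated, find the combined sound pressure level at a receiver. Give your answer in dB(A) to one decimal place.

Propagate each source to the receiver with L = L_ref − 20·log₁₀(r/r_ref), then add intensities.
cooling tower: 90.5 − 20·log₁₀(20.2/3.4) = 90.5 − 15.48 = 75.02 dB(A).
exhaust stack: 88.2 − 20·log₁₀(34.5/3.4) = 88.2 − 20.13 = 68.07 dB(A).
hydraulic press: 92.5 − 20·log₁₀(39.2/3.4) = 92.5 − 21.24 = 71.26 dB(A).
milling machine: 83.8 − 20·log₁₀(24.2/3.4) = 83.8 − 17.05 = 66.75 dB(A).
Σ 10^(L/10) = 5.632e+07 → L_total = 10·log₁₀(5.632e+07) = 77.51 dB(A).

77.5 dB(A)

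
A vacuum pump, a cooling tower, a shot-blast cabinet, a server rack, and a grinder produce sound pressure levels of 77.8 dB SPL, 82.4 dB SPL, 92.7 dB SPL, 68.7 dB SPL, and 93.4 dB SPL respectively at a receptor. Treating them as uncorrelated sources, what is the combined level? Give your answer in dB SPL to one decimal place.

Incoherent sources combine by intensity addition: L_total = 10·log₁₀(Σ 10^(L_i/10)).
Σ 10^(L/10) = 10^(77.8/10) + 10^(82.4/10) + 10^(92.7/10) + 10^(68.7/10) + 10^(93.4/10) = 4.291e+09.
L_total = 10·log₁₀(4.291e+09) = 96.33 dB SPL.

96.3 dB SPL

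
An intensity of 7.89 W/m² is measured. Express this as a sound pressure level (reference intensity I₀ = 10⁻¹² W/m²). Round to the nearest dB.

I/I₀ = 7.89/10⁻¹² = 7.89×10^12, and L = 10·log₁₀(I/I₀).
L = 10·(0.8971 + 12) = 128.97 dB.

129 dB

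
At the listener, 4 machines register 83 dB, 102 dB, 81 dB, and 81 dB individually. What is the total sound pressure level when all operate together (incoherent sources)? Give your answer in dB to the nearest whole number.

Incoherent sources combine by intensity addition: L_total = 10·log₁₀(Σ 10^(L_i/10)).
Σ 10^(L/10) = 10^(83/10) + 10^(102/10) + 10^(81/10) + 10^(81/10) = 1.630e+10.
L_total = 10·log₁₀(1.630e+10) = 102.12 dB.

102 dB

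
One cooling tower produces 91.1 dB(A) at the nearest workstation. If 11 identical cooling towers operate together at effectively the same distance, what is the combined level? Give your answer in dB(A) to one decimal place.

101.5 dB(A)

With 11 equal, uncorrelated contributions the intensity is 11× that of one unit, giving a rise of 10·log₁₀ 11.
L_total = 91.1 + 10·log₁₀(11) = 91.1 + 10.414 = 101.51 dB(A).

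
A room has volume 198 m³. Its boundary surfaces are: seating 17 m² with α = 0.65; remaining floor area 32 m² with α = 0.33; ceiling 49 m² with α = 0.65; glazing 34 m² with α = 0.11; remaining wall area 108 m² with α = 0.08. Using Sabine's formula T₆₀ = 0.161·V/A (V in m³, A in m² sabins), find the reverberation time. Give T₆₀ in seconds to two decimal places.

0.48 s

A = Σ Sᵢαᵢ = 17·0.65 + 32·0.33 + 49·0.65 + 34·0.11 + 108·0.08 = 65.84 m².
T₆₀ = 0.161 × 198 / 65.84 = 0.484 s.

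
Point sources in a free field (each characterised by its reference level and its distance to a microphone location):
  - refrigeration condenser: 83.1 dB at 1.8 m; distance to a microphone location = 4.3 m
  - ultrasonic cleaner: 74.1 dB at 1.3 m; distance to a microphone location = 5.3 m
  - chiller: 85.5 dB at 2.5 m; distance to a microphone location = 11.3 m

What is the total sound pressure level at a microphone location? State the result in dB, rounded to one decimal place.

77.4 dB

Apply inverse-square spreading to bring every level to the receiver, then sum 10^(L/10).
refrigeration condenser: 83.1 − 20·log₁₀(4.3/1.8) = 83.1 − 7.56 = 75.54 dB.
ultrasonic cleaner: 74.1 − 20·log₁₀(5.3/1.3) = 74.1 − 12.21 = 61.89 dB.
chiller: 85.5 − 20·log₁₀(11.3/2.5) = 85.5 − 13.10 = 72.40 dB.
Σ 10^(L/10) = 5.469e+07 → L_total = 10·log₁₀(5.469e+07) = 77.38 dB.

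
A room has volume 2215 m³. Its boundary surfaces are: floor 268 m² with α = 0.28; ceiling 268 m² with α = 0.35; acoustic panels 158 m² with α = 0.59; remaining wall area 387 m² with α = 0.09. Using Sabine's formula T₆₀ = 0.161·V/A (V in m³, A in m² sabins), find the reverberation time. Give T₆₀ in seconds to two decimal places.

Summing Sᵢαᵢ: 268·0.28 + 268·0.35 + 158·0.59 + 387·0.09 = 296.89 m².
T₆₀ = 0.161·V/A = 0.161·2215/296.89 = 1.201 s.

1.20 s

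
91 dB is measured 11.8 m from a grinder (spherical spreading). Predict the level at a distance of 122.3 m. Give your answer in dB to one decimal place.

For a point source, L₂ = L₁ − 20·log₁₀(r₂/r₁).
L₂ = 91 − 20·log₁₀(122.3/11.8) = 91 − 20.311 = 70.69 dB.

70.7 dB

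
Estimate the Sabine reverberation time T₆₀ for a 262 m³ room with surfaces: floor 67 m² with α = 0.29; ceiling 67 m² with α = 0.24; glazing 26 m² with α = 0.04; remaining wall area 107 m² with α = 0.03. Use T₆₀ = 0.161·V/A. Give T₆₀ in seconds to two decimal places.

1.06 s

Summing Sᵢαᵢ: 67·0.29 + 67·0.24 + 26·0.04 + 107·0.03 = 39.76 m².
T₆₀ = 0.161·V/A = 0.161·262/39.76 = 1.061 s.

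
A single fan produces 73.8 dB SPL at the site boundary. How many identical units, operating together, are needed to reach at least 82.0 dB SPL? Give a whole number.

7

N identical sources give L₁ + 10·log₁₀ N, so require 10·log₁₀ N ≥ 82.0 − 73.8 = 8.2 dB.
N ≥ 10^(8.2/10) = 6.607, so N = 7.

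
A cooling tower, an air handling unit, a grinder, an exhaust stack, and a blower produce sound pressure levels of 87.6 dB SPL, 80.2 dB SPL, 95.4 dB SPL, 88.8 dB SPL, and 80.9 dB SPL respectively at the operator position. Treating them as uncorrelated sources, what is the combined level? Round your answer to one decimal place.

97.0 dB SPL

Incoherent sources combine by intensity addition: L_total = 10·log₁₀(Σ 10^(L_i/10)).
Σ 10^(L/10) = 10^(87.6/10) + 10^(80.2/10) + 10^(95.4/10) + 10^(88.8/10) + 10^(80.9/10) = 5.029e+09.
L_total = 10·log₁₀(5.029e+09) = 97.01 dB SPL.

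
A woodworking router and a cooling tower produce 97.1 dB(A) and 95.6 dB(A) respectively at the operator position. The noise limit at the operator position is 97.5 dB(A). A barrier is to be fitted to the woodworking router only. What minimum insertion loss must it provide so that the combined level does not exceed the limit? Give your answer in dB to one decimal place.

Everything except the woodworking router sums to 10^(95.6/10) = 3.631e+09 in linear terms, 95.60 dB(A).
The limit corresponds to 10^(97.5/10) = 5.623e+09; subtracting the fixed part leaves 1.993e+09 for the woodworking router, i.e. 92.99 dB(A).
Required insertion loss = 97.1 − 92.99 = 4.11 dB.

4.1 dB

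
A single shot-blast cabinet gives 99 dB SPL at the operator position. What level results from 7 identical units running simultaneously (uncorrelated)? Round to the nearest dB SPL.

107 dB SPL

L_total = L₁ + 10·log₁₀ N for N identical incoherent sources.
L_total = 99 + 10·log₁₀(7) = 99 + 8.451 = 107.45 dB SPL.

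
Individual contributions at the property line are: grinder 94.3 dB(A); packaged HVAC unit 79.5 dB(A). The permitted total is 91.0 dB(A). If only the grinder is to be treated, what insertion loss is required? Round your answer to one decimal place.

3.6 dB

The untreated sources together contribute 10^(79.5/10) = 8.913e+07, i.e. 79.50 dB(A).
To meet 91.0 dB(A) overall, the treated grinder may contribute at most 10^(91.0/10) − 8.913e+07 = 1.170e+09, i.e. 90.68 dB(A).
Required insertion loss = 94.3 − 90.68 = 3.62 dB.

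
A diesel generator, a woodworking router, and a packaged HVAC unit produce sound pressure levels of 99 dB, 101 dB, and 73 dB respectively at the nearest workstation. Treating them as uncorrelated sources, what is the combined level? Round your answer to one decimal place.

103.1 dB

For uncorrelated sources the intensities add, so convert each level to linear form, sum, and take 10·log₁₀ of the total.
Σ 10^(L/10) = 10^(99/10) + 10^(101/10) + 10^(73/10) = 2.055e+10.
L_total = 10·log₁₀(2.055e+10) = 103.13 dB.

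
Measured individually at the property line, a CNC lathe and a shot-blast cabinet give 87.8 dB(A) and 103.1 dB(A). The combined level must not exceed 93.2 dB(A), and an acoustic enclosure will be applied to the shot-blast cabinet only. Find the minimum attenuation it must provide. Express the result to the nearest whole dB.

11 dB

The untreated sources together contribute 10^(87.8/10) = 6.026e+08, i.e. 87.80 dB(A).
To meet 93.2 dB(A) overall, the treated shot-blast cabinet may contribute at most 10^(93.2/10) − 6.026e+08 = 1.487e+09, i.e. 91.72 dB(A).
Required insertion loss = 103.1 − 91.72 = 11.38 dB.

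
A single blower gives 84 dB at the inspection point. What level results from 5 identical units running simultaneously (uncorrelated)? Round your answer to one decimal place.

91.0 dB

With 5 equal, uncorrelated contributions the intensity is 5× that of one unit, giving a rise of 10·log₁₀ 5.
L_total = 84 + 10·log₁₀(5) = 84 + 6.990 = 90.99 dB.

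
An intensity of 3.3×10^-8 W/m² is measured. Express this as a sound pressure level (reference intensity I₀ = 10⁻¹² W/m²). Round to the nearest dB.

I/I₀ = 3.3×10^-8/10⁻¹² = 3.3×10^4, and L = 10·log₁₀(I/I₀).
L = 10·(0.5185 + 4) = 45.19 dB.

45 dB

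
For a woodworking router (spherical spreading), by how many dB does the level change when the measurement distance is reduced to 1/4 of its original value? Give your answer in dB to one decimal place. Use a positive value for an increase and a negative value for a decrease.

+12.0 dB

With spherical spreading the level changes by −20·log₁₀(r₂/r₁).
ΔL = −20·log₁₀(0.25) = +12.04 dB.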